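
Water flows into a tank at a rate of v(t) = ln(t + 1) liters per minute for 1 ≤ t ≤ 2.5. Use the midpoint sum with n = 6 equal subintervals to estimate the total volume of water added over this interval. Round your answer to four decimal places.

1.4989

Δt = (2.5 − 1)/6 = 0.25.
Midpoints: 1.125, 1.375, 1.625, 1.875, 2.125, 2.375.
v(1.125) ≈ 0.7538, v(1.375) ≈ 0.8650, v(1.625) ≈ 0.9651, v(1.875) ≈ 1.0561, v(2.125) ≈ 1.1394, v(2.375) ≈ 1.2164.
Sum = Δt · [v(1.125) + v(1.375) + v(1.625) + ...].
Sum ≈ 1.4989.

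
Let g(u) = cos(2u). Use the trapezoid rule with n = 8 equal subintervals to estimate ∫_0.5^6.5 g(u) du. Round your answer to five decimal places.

-0.16959

Δu = (6.5 − 0.5)/8 = 0.75.
g(0.5) ≈ 0.54030, g(1.25) ≈ -0.80114, g(2) ≈ -0.65364, g(2.75) ≈ 0.70867, g(3.5) ≈ 0.75390, g(4.25) ≈ -0.60201, g(5) ≈ -0.83907, g(5.75) ≈ 0.48330, g(6.5) ≈ 0.90745.
T_8 = (Δu/2)·[g(u_0) + 2g(u_1) + ... + 2g(u_{7}) + g(u_8)].
Sum ≈ -0.16959.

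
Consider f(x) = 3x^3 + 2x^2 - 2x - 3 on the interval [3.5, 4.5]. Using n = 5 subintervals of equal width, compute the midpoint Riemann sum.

Δx = (4.5 − 3.5)/5 = 0.2.
Midpoints: 3.6, 3.8, 4, 4.2, 4.4.
f(3.6) = 155.688, f(3.8) = 182.896, f(4) = 213, f(4.2) = 246.144, f(4.4) = 282.472.
Sum = Δx · [f(3.6) + f(3.8) + f(4) + f(4.2) + f(4.4)].
Sum = 216.04.

216.04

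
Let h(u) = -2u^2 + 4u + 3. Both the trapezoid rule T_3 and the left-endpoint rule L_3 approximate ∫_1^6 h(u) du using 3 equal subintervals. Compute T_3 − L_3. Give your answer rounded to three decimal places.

T_3 ≈ -62.96296.
L_3 ≈ -21.29630.
T_3 − L_3 ≈ -41.667.

-41.667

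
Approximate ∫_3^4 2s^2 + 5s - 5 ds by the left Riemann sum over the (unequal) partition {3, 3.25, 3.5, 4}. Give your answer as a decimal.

33.59375

Subinterval widths: 0.25, 0.25, 0.5.
Left endpoints: 3, 3.25, 3.5.
f(3) = 28, f(3.25) = 32.375, f(3.5) = 37.
Sum = Σ Δs_i · f(s_i).
Sum = 33.59375.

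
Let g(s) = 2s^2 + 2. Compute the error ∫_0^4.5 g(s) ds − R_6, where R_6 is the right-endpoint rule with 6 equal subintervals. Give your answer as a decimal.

-16.03125

Exact integral: ∫_0^4.5 g(s) ds = 69.75.
R_6 = 85.78125.
Error = 69.75 − 85.78125 = -16.03125.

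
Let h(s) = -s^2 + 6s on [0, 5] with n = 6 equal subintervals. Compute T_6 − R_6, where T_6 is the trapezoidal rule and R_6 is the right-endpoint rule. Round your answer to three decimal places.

T_6 ≈ 32.75463.
R_6 ≈ 34.83796.
T_6 − R_6 ≈ -2.083.

-2.083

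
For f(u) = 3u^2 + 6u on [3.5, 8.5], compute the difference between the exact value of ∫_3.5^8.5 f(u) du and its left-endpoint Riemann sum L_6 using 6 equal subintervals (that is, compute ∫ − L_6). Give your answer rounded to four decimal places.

85.7639

Exact integral: ∫_3.5^8.5 f(u) du = 751.25.
L_6 ≈ 665.486111.
Error ≈ 751.25 − 665.486111 ≈ 85.7639.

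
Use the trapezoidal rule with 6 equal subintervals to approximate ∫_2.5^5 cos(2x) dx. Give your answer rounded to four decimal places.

0.1953

Δx = (5 − 2.5)/6 = 5/12.
f(2.5) ≈ 0.2837, f(35/12) ≈ 0.9005, f(10/3) ≈ 0.9274, f(3.75) ≈ 0.3466, f(25/6) ≈ -0.4612, f(55/12) ≈ -0.9669, f(5) ≈ -0.8391.
T_6 = (Δx/2)·[f(x_0) + 2f(x_1) + ... + 2f(x_{5}) + f(x_6)].
Sum ≈ 0.1953.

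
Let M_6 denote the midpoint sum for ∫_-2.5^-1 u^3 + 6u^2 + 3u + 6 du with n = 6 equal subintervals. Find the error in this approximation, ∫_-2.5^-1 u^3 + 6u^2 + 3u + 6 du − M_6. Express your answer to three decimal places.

Exact integral: ∫_-2.5^-1 f(u) du = 20.859375.
M_6 ≈ 20.85352.
Error ≈ 20.859375 − 20.85352 ≈ 0.006.

0.006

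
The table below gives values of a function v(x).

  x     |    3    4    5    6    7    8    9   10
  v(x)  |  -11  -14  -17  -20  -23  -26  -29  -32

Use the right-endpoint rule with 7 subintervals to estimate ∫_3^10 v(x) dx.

-161

Δx = 1.
Sum = 1·[(-14) + (-17) + (-20) + (-23) + (-26) + (-29) + (-32)] = -161.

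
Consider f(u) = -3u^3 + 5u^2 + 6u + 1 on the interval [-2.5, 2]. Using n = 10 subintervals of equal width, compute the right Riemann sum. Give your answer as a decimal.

43.11984375

Δu = (2 − (-2.5))/10 = 0.45.
Right endpoints: -2.05, -1.6, -1.15, -0.7, -0.25, 0.2, 0.65, 1.1, 1.55, 2.
f(-2.05) = 35.557875, f(-1.6) = 16.488, f(-1.15) = 5.275125, f(-0.7) = 0.279, f(-0.25) = -0.140625, f(0.2) = 2.376, f(0.65) = 6.188625, f(1.1) = 9.657, f(1.55) = 11.140875, f(2) = 9.
Sum = Δu · [f(-2.05) + f(-1.6) + f(-1.15) + ...].
Sum = 43.11984375.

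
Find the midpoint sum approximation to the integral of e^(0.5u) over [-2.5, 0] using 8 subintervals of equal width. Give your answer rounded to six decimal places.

1.425540

Δu = (0 − (-2.5))/8 = 0.3125.
Midpoints: -2.34375, -2.03125, -1.71875, -1.40625, -1.09375, -0.78125, -0.46875, -0.15625.
f(-2.34375) ≈ 0.309786, f(-2.03125) ≈ 0.362176, f(-1.71875) ≈ 0.423427, f(-1.40625) ≈ 0.495036, f(-1.09375) ≈ 0.578756, f(-0.78125) ≈ 0.676634, f(-0.46875) ≈ 0.791065, f(-0.15625) ≈ 0.924849.
Sum = Δu · [f(-2.34375) + f(-2.03125) + f(-1.71875) + ...].
Sum ≈ 1.425540.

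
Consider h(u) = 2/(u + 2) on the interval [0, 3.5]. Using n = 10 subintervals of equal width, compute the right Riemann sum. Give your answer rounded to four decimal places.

1.9163

Δu = (3.5 − 0)/10 = 0.35.
Right endpoints: 0.35, 0.7, 1.05, 1.4, 1.75, 2.1, 2.45, 2.8, 3.15, 3.5.
h(0.35) = 40/47, h(0.7) = 20/27, h(1.05) = 40/61, h(1.4) = 10/17, h(1.75) = 8/15, h(2.1) = 20/41, h(2.45) = 40/89, h(2.8) = 5/12, h(3.15) = 40/103, h(3.5) = 4/11.
Sum = Δu · [h(0.35) + h(0.7) + h(1.05) + ...].
Sum ≈ 1.9163.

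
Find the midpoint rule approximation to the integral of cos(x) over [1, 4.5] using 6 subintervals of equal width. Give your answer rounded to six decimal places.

-1.845050

Δx = (4.5 − 1)/6 = 7/12.
Midpoints: 31/24, 1.875, 59/24, 73/24, 3.625, 101/24.
f(31/24) ≈ 0.275519, f(1.875) ≈ -0.299534, f(59/24) ≈ -0.775519, f(73/24) ≈ -0.995012, f(3.625) ≈ -0.885416, f(101/24) ≈ -0.482981.
Sum = Δx · [f(31/24) + f(1.875) + f(59/24) + ...].
Sum ≈ -1.845050.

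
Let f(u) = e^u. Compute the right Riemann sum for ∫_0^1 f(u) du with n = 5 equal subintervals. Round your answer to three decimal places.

1.896

Δu = (1 − 0)/5 = 0.2.
Right endpoints: 0.2, 0.4, 0.6, 0.8, 1.
f(0.2) ≈ 1.221, f(0.4) ≈ 1.492, f(0.6) ≈ 1.822, f(0.8) ≈ 2.226, f(1) ≈ 2.718.
Sum = Δu · [f(0.2) + f(0.4) + f(0.6) + f(0.8) + f(1)].
Sum ≈ 1.896.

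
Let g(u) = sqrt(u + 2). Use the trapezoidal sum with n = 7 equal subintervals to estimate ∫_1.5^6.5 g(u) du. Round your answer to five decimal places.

Δu = (6.5 − 1.5)/7 = 5/7.
g(1.5) ≈ 1.87083, g(31/14) ≈ 2.05287, g(41/14) ≈ 2.22004, g(51/14) ≈ 2.37547, g(61/14) ≈ 2.52134, g(71/14) ≈ 2.65922, g(81/14) ≈ 2.79029, g(6.5) ≈ 2.91548.
T_7 = (Δu/2)·[g(u_0) + 2g(u_1) + ... + 2g(u_{6}) + g(u_7)].
Sum ≈ 12.15170.

12.15170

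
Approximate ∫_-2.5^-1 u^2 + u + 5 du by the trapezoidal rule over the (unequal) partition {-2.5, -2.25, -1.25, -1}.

Subinterval widths: 0.25, 1, 0.25.
f(-2.5) = 8.75, f(-2.25) = 7.8125, f(-1.25) = 5.3125, f(-1) = 5.
On each subinterval the trapezoid contributes (Δu_i/2)·[f(u_{i-1}) + f(u_i)].
Sum = 9.921875.

9.921875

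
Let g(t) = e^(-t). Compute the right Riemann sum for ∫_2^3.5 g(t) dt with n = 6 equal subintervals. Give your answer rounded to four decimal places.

0.0925

Δt = (3.5 − 2)/6 = 0.25.
Right endpoints: 2.25, 2.5, 2.75, 3, 3.25, 3.5.
g(2.25) ≈ 0.1054, g(2.5) ≈ 0.0821, g(2.75) ≈ 0.0639, g(3) ≈ 0.0498, g(3.25) ≈ 0.0388, g(3.5) ≈ 0.0302.
Sum = Δt · [g(2.25) + g(2.5) + g(2.75) + ...].
Sum ≈ 0.0925.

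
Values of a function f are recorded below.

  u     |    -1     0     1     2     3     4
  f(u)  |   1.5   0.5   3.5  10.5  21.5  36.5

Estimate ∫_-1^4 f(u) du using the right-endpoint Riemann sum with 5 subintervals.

72.5

Δu = 1.
Sum = 1·[0.5 + 3.5 + 10.5 + 21.5 + 36.5] = 72.5.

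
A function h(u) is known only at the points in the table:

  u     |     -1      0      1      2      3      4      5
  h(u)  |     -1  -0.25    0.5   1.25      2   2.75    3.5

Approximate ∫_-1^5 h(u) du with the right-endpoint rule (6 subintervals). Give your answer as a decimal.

Δu = 1.
Sum = 1·[(-0.25) + 0.5 + 1.25 + 2 + 2.75 + 3.5] = 9.75.

9.75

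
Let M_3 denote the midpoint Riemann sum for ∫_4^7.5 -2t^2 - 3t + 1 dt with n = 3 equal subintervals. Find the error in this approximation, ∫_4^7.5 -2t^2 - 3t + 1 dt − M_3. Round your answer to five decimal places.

-0.79398

Exact integral: ∫_4^7.5 f(t) dt ≈ -295.4583333.
M_3 ≈ -294.6643519.
Error ≈ -295.4583333 − (-294.6643519) ≈ -0.79398.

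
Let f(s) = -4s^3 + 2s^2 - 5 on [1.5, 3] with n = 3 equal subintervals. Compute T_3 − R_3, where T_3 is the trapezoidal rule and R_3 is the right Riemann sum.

20.25

T_3 = -69.25.
R_3 = -89.5.
T_3 − R_3 = 20.25.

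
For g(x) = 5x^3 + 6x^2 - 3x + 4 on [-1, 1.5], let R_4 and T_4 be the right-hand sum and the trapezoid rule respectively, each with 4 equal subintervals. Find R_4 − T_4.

R_4 ≈ 30.3759766.
T_4 ≈ 23.5400391.
R_4 − T_4 = 6.8359375.

6.8359375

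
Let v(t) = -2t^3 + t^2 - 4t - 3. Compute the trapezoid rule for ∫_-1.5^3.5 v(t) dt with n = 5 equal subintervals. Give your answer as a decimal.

Δt = (3.5 − (-1.5))/5 = 1.
v(-1.5) = 12, v(-0.5) = -0.5, v(0.5) = -5, v(1.5) = -13.5, v(2.5) = -38, v(3.5) = -90.5.
T_5 = (Δt/2)·[v(t_0) + 2v(t_1) + ... + 2v(t_{4}) + v(t_5)].
Sum = -96.25.

-96.25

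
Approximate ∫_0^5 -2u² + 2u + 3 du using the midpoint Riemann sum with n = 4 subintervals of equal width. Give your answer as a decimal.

Δu = (5 − 0)/4 = 1.25.
Midpoints: 0.625, 1.875, 3.125, 4.375.
f(0.625) = 3.46875, f(1.875) = -0.28125, f(3.125) = -10.28125, f(4.375) = -26.53125.
Sum = Δu · [f(0.625) + f(1.875) + f(3.125) + f(4.375)].
Sum = -42.03125.

-42.03125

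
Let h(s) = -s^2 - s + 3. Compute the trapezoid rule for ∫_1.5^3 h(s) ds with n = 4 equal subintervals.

Δs = (3 − 1.5)/4 = 0.375.
h(1.5) = -0.75, h(1.875) = -2.390625, h(2.25) = -4.3125, h(2.625) = -6.515625, h(3) = -9.
T_4 = (Δs/2)·[h(s_0) + 2h(s_1) + 2h(s_2) + 2h(s_3) + h(s_4)].
Sum = -6.78515625.

-6.78515625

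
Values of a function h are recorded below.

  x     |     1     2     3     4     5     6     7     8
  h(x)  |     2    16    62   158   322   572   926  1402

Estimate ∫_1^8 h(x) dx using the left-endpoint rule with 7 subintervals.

Δx = 1.
Sum = 1·[2 + 16 + 62 + 158 + 322 + 572 + 926] = 2058.

2058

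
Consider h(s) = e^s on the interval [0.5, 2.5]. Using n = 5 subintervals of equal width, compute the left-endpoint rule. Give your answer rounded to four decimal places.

Δs = (2.5 − 0.5)/5 = 0.4.
Left endpoints: 0.5, 0.9, 1.3, 1.7, 2.1.
h(0.5) ≈ 1.6487, h(0.9) ≈ 2.4596, h(1.3) ≈ 3.6693, h(1.7) ≈ 5.4739, h(2.1) ≈ 8.1662.
Sum = Δs · [h(0.5) + h(0.9) + h(1.3) + h(1.7) + h(2.1)].
Sum ≈ 8.5671.

8.5671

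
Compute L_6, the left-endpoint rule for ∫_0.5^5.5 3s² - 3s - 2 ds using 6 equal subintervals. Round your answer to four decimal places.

Δs = (5.5 − 0.5)/6 = 5/6.
Left endpoints: 0.5, 4/3, 13/6, 3, 23/6, 14/3.
f(0.5) = -2.75, f(4/3) = -2/3, f(13/6) = 67/12, f(3) = 16, f(23/6) = 367/12, f(14/3) = 148/3.
Sum = Δs · [f(0.5) + f(4/3) + f(13/6) + ...].
Sum ≈ 81.7361.

81.7361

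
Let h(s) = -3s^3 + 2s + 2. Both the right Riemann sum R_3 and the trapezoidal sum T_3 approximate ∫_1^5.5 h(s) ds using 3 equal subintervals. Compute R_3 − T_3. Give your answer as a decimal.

-365.34375

R_3 = -1062.
T_3 = -696.65625.
R_3 − T_3 = -365.34375.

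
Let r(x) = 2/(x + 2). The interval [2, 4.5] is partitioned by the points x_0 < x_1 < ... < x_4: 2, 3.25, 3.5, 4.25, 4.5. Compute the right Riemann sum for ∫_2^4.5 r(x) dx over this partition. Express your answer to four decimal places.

0.8840

Subinterval widths: 1.25, 0.25, 0.75, 0.25.
Right endpoints: 3.25, 3.5, 4.25, 4.5.
r(3.25) = 8/21, r(3.5) = 4/11, r(4.25) = 0.32, r(4.5) = 4/13.
Sum = Σ Δx_i · r(x_i).
Sum ≈ 0.8840.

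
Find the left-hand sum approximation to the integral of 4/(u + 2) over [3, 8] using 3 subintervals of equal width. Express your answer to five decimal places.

Δu = (8 − 3)/3 = 5/3.
Left endpoints: 3, 14/3, 19/3.
f(3) = 0.8, f(14/3) = 0.6, f(19/3) = 0.48.
Sum = Δu · [f(3) + f(14/3) + f(19/3)].
Sum ≈ 3.13333.

3.13333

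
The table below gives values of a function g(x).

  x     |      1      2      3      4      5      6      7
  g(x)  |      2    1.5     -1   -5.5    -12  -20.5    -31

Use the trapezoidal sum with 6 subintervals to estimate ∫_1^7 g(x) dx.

-52

Δx = 1.
T_6 = (1/2)·[2 + 2·1.5 + 2·(-1) + 2·(-5.5) + 2·(-12) + 2·(-20.5) + (-31)] = -52.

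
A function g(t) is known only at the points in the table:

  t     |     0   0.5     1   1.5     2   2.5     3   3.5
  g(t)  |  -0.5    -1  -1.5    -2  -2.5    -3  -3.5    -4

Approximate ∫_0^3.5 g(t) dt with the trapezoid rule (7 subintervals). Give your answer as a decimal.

-7.875

Δt = 0.5.
T_7 = (0.5/2)·[(-0.5) + 2·(-1) + 2·(-1.5) + 2·(-2) + 2·(-2.5) + 2·(-3) + 2·(-3.5) + (-4)] = -7.875.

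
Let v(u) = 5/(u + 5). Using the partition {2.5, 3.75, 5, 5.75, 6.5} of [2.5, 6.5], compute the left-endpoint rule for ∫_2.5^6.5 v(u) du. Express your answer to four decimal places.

Subinterval widths: 1.25, 1.25, 0.75, 0.75.
Left endpoints: 2.5, 3.75, 5, 5.75.
v(2.5) = 2/3, v(3.75) = 4/7, v(5) = 0.5, v(5.75) = 20/43.
Sum = Σ Δu_i · v(u_i).
Sum ≈ 2.2715.

2.2715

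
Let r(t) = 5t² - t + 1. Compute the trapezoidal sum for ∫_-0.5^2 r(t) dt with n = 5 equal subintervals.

Δt = (2 − (-0.5))/5 = 0.5.
r(-0.5) = 2.75, r(0) = 1, r(0.5) = 1.75, r(1) = 5, r(1.5) = 10.75, r(2) = 19.
T_5 = (Δt/2)·[r(t_0) + 2r(t_1) + ... + 2r(t_{4}) + r(t_5)].
Sum = 14.6875.

14.6875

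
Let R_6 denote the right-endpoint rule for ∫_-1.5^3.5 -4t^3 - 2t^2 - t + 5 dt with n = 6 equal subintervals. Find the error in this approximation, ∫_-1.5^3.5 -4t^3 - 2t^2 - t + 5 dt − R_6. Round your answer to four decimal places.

95.6019

Exact integral: ∫_-1.5^3.5 f(t) dt ≈ -155.833333.
R_6 ≈ -251.435185.
Error ≈ -155.833333 − (-251.435185) ≈ 95.6019.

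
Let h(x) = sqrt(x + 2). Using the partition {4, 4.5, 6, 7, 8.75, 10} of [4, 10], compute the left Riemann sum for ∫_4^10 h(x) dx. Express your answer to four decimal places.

17.2258

Subinterval widths: 0.5, 1.5, 1, 1.75, 1.25.
Left endpoints: 4, 4.5, 6, 7, 8.75.
h(4) ≈ 2.4495, h(4.5) ≈ 2.5495, h(6) ≈ 2.8284, h(7) ≈ 3.0000, h(8.75) ≈ 3.2787.
Sum = Σ Δx_i · h(x_i).
Sum ≈ 17.2258.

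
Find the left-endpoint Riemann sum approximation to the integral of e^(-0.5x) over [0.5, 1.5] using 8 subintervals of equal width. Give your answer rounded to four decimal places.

0.6322

Δx = (1.5 − 0.5)/8 = 0.125.
Left endpoints: 0.5, 0.625, 0.75, 0.875, 1, 1.125, 1.25, 1.375.
f(0.5) ≈ 0.7788, f(0.625) ≈ 0.7316, f(0.75) ≈ 0.6873, f(0.875) ≈ 0.6456, f(1) ≈ 0.6065, f(1.125) ≈ 0.5698, f(1.25) ≈ 0.5353, f(1.375) ≈ 0.5028.
Sum = Δx · [f(0.5) + f(0.625) + f(0.75) + ...].
Sum ≈ 0.6322.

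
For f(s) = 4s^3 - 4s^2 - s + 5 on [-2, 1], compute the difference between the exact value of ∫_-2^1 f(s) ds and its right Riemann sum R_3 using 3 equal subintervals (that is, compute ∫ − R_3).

Exact integral: ∫_-2^1 f(s) ds = -10.5.
R_3 = 7.
Error = -10.5 − 7 = -17.5.

-17.5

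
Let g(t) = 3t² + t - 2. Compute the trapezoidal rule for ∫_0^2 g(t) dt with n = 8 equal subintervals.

Δt = (2 − 0)/8 = 0.25.
g(0) = -2, g(0.25) = -1.5625, g(0.5) = -0.75, g(0.75) = 0.4375, g(1) = 2, g(1.25) = 3.9375, g(1.5) = 6.25, g(1.75) = 8.9375, g(2) = 12.
T_8 = (Δt/2)·[g(t_0) + 2g(t_1) + ... + 2g(t_{7}) + g(t_8)].
Sum = 6.0625.

6.0625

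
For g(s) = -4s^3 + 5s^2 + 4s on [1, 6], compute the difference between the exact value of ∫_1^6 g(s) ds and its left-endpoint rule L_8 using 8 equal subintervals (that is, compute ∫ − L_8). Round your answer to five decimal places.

-195.76823

Exact integral: ∫_1^6 g(s) ds ≈ -866.6666667.
L_8 = -670.8984375.
Error ≈ -866.6666667 − (-670.8984375) ≈ -195.76823.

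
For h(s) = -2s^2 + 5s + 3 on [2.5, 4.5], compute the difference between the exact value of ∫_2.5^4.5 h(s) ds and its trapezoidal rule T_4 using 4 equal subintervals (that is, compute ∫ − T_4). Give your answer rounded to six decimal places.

Exact integral: ∫_2.5^4.5 h(s) ds ≈ -9.33333333.
T_4 = -9.5.
Error ≈ -9.33333333 − (-9.5) ≈ 0.166667.

0.166667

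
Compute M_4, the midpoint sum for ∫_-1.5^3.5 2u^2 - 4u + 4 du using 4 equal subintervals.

Δu = (3.5 − (-1.5))/4 = 1.25.
Midpoints: -0.875, 0.375, 1.625, 2.875.
f(-0.875) = 9.03125, f(0.375) = 2.78125, f(1.625) = 2.78125, f(2.875) = 9.03125.
Sum = Δu · [f(-0.875) + f(0.375) + f(1.625) + f(2.875)].
Sum = 29.53125.

29.53125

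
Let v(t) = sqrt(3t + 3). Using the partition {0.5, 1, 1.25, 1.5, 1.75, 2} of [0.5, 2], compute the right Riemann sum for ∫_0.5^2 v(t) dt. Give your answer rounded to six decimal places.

Subinterval widths: 0.5, 0.25, 0.25, 0.25, 0.25.
Right endpoints: 1, 1.25, 1.5, 1.75, 2.
v(1) ≈ 2.449490, v(1.25) ≈ 2.598076, v(1.5) ≈ 2.738613, v(1.75) ≈ 2.872281, v(2) ≈ 3.000000.
Sum = Σ Δt_i · v(t_i).
Sum ≈ 4.026987.

4.026987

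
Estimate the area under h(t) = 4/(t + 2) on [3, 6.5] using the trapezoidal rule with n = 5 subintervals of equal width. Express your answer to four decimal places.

2.1268

Δt = (6.5 − 3)/5 = 0.7.
h(3) = 0.8, h(3.7) = 40/57, h(4.4) = 0.625, h(5.1) = 40/71, h(5.8) = 20/39, h(6.5) = 8/17.
T_5 = (Δt/2)·[h(t_0) + 2h(t_1) + ... + 2h(t_{4}) + h(t_5)].
Sum ≈ 2.1268.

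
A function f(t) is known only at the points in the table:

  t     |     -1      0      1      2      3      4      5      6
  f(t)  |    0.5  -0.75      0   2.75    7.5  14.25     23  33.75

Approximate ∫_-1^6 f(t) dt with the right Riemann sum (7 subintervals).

Δt = 1.
Sum = 1·[(-0.75) + 0 + 2.75 + 7.5 + 14.25 + 23 + 33.75] = 80.5.

80.5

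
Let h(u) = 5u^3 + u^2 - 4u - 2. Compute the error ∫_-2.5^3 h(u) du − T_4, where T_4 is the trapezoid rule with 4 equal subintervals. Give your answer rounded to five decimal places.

Exact integral: ∫_-2.5^3 h(u) du ≈ 50.1302083.
T_4 ≈ 58.3623047.
Error ≈ 50.1302083 − 58.3623047 ≈ -8.23210.

-8.23210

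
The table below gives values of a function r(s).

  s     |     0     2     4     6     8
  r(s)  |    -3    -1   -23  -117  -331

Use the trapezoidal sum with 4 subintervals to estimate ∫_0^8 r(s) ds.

-616

Δs = 2.
T_4 = (2/2)·[(-3) + 2·(-1) + 2·(-23) + 2·(-117) + (-331)] = -616.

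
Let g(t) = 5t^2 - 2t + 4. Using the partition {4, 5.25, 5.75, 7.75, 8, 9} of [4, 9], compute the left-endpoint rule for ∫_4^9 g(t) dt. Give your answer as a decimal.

Subinterval widths: 1.25, 0.5, 2, 0.25, 1.
Left endpoints: 4, 5.25, 5.75, 7.75, 8.
g(4) = 76, g(5.25) = 131.3125, g(5.75) = 157.8125, g(7.75) = 288.8125, g(8) = 308.
Sum = Σ Δt_i · g(t_i).
Sum = 856.484375.

856.484375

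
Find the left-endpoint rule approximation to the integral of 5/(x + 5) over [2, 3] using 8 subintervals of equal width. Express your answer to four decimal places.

Δx = (3 − 2)/8 = 0.125.
Left endpoints: 2, 2.125, 2.25, 2.375, 2.5, 2.625, 2.75, 2.875.
f(2) = 5/7, f(2.125) = 40/57, f(2.25) = 20/29, f(2.375) = 40/59, f(2.5) = 2/3, f(2.625) = 40/61, f(2.75) = 20/31, f(2.875) = 40/63.
Sum = Δx · [f(2) + f(2.125) + f(2.25) + ...].
Sum ≈ 0.6733.

0.6733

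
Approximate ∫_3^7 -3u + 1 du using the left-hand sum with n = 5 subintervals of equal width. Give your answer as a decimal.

Δu = (7 − 3)/5 = 0.8.
Left endpoints: 3, 3.8, 4.6, 5.4, 6.2.
f(3) = -8, f(3.8) = -10.4, f(4.6) = -12.8, f(5.4) = -15.2, f(6.2) = -17.6.
Sum = Δu · [f(3) + f(3.8) + f(4.6) + f(5.4) + f(6.2)].
Sum = -51.2.

-51.2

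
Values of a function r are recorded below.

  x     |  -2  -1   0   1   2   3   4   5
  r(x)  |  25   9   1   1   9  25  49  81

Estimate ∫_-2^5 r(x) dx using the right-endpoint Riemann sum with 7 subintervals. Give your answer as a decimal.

175

Δx = 1.
Sum = 1·[9 + 1 + 1 + 9 + 25 + 49 + 81] = 175.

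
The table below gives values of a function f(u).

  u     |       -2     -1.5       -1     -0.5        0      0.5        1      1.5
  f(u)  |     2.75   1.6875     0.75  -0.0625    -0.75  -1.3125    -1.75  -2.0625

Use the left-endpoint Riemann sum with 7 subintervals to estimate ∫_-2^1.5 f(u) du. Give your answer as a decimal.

Δu = 0.5.
Sum = 0.5·[2.75 + 1.6875 + 0.75 + (-0.0625) + (-0.75) + (-1.3125) + (-1.75)] = 0.65625.

0.65625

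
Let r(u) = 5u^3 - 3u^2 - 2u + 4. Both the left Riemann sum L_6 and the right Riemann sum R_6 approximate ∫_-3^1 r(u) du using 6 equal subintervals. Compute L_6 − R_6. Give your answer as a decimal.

L_6 ≈ -161.333333.
R_6 ≈ -57.333333.
L_6 − R_6 = -104.

-104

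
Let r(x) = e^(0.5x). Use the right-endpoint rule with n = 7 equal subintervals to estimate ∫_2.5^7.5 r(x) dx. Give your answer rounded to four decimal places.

Δx = (7.5 − 2.5)/7 = 5/7.
Right endpoints: 45/14, 55/14, 65/14, 75/14, 85/14, 95/14, 7.5.
r(45/14) ≈ 4.9885, r(55/14) ≈ 7.1298, r(65/14) ≈ 10.1902, r(75/14) ≈ 14.5643, r(85/14) ≈ 20.8158, r(95/14) ≈ 29.7508, r(7.5) ≈ 42.5211.
Sum = Δx · [r(45/14) + r(55/14) + r(65/14) + ...].
Sum ≈ 92.8290.

92.8290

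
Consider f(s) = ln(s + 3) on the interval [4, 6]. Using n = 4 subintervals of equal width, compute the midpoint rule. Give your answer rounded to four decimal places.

4.1540

Δs = (6 − 4)/4 = 0.5.
Midpoints: 4.25, 4.75, 5.25, 5.75.
f(4.25) ≈ 1.9810, f(4.75) ≈ 2.0477, f(5.25) ≈ 2.1102, f(5.75) ≈ 2.1691.
Sum = Δs · [f(4.25) + f(4.75) + f(5.25) + f(5.75)].
Sum ≈ 4.1540.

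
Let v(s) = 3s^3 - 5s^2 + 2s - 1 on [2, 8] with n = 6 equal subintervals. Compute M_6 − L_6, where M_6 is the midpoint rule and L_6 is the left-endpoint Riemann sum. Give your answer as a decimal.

552

M_6 = 2254.
L_6 = 1702.
M_6 − L_6 = 552.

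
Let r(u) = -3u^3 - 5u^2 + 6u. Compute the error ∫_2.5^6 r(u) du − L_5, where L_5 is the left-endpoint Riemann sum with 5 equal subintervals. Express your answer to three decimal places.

Exact integral: ∫_2.5^6 r(u) du ≈ -1187.41146.
L_5 = -944.6675.
Error ≈ -1187.41146 − (-944.6675) ≈ -242.744.

-242.744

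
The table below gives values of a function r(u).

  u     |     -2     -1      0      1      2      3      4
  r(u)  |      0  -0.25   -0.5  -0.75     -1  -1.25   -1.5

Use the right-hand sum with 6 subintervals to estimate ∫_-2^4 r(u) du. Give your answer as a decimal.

Δu = 1.
Sum = 1·[(-0.25) + (-0.5) + (-0.75) + (-1) + (-1.25) + (-1.5)] = -5.25.

-5.25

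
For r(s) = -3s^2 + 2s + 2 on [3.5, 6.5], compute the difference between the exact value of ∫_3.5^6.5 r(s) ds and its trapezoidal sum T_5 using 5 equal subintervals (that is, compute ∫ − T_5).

Exact integral: ∫_3.5^6.5 r(s) ds = -195.75.
T_5 = -196.29.
Error = -195.75 − (-196.29) = 0.54.

0.54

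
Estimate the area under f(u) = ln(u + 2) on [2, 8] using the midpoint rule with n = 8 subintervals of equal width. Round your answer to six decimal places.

Δu = (8 − 2)/8 = 0.75.
Midpoints: 2.375, 3.125, 3.875, 4.625, 5.375, 6.125, 6.875, 7.625.
f(2.375) ≈ 1.475907, f(3.125) ≈ 1.634131, f(3.875) ≈ 1.770706, f(4.625) ≈ 1.890850, f(5.375) ≈ 1.998096, f(6.125) ≈ 2.094946, f(6.875) ≈ 2.183238, f(7.625) ≈ 2.264364.
Sum = Δu · [f(2.375) + f(3.125) + f(3.875) + ...].
Sum ≈ 11.484178.

11.484178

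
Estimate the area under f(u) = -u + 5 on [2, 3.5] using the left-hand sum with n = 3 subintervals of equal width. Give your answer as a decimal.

3.75

Δu = (3.5 − 2)/3 = 0.5.
Left endpoints: 2, 2.5, 3.
f(2) = 3, f(2.5) = 2.5, f(3) = 2.
Sum = Δu · [f(2) + f(2.5) + f(3)].
Sum = 3.75.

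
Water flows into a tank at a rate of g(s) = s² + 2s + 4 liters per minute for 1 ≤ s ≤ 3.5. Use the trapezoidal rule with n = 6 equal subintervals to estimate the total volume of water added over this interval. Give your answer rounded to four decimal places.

35.2807

Δs = (3.5 − 1)/6 = 5/12.
g(1) = 7, g(17/12) = 1273/144, g(11/6) = 397/36, g(2.25) = 13.5625, g(8/3) = 148/9, g(37/12) = 2833/144, g(3.5) = 23.25.
T_6 = (Δs/2)·[g(s_0) + 2g(s_1) + ... + 2g(s_{5}) + g(s_6)].
Sum ≈ 35.2807.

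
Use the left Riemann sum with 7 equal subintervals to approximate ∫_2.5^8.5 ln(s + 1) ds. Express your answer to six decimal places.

Δs = (8.5 − 2.5)/7 = 6/7.
Left endpoints: 2.5, 47/14, 59/14, 71/14, 83/14, 95/14, 107/14.
f(2.5) ≈ 1.252763, f(47/14) ≈ 1.471817, f(59/14) ≈ 1.651402, f(71/14) ≈ 1.803594, f(83/14) ≈ 1.935654, f(95/14) ≈ 2.052291, f(107/14) ≈ 2.156733.
Sum = Δs · [f(2.5) + f(47/14) + f(59/14) + ...].
Sum ≈ 10.563645.

10.563645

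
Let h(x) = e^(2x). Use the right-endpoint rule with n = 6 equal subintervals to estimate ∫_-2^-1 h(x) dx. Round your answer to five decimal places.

0.06880

Δx = (-1 − (-2))/6 = 1/6.
Right endpoints: -11/6, -5/3, -1.5, -4/3, -7/6, -1.
h(-11/6) ≈ 0.02556, h(-5/3) ≈ 0.03567, h(-1.5) ≈ 0.04979, h(-4/3) ≈ 0.06948, h(-7/6) ≈ 0.09697, h(-1) ≈ 0.13534.
Sum = Δx · [h(-11/6) + h(-5/3) + h(-1.5) + ...].
Sum ≈ 0.06880.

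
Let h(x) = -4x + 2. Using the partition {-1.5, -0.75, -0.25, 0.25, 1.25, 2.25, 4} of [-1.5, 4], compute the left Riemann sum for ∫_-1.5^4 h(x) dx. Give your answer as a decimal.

Subinterval widths: 0.75, 0.5, 0.5, 1, 1, 1.75.
Left endpoints: -1.5, -0.75, -0.25, 0.25, 1.25, 2.25.
h(-1.5) = 8, h(-0.75) = 5, h(-0.25) = 3, h(0.25) = 1, h(1.25) = -3, h(2.25) = -7.
Sum = Σ Δx_i · h(x_i).
Sum = -4.25.

-4.25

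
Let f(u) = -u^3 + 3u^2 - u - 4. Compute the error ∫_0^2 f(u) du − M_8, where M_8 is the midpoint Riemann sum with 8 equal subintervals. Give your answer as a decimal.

Exact integral: ∫_0^2 f(u) du = -6.
M_8 = -6.
Error = -6 − (-6) = 0.

0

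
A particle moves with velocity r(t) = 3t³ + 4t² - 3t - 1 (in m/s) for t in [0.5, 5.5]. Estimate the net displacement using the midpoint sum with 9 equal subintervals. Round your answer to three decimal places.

Δt = (5.5 − 0.5)/9 = 5/9.
Midpoints: 7/9, 4/3, 17/9, 22/9, 3, 32/9, 37/9, 14/3, 47/9.
r(7/9) = 121/243, r(4/3) = 83/9, r(17/9) = 6761/243, r(22/9) = 14431/243, r(3) = 107, r(32/9) = 42221/243, r(37/9) = 63841/243, r(14/3) = 377, r(47/9) = 126281/243.
Sum = Δt · [r(7/9) + r(4/3) + r(17/9) + ...].
Sum ≈ 853.930.

853.930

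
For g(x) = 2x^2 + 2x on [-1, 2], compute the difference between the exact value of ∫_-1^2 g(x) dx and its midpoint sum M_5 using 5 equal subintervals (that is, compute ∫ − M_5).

0.18

Exact integral: ∫_-1^2 g(x) dx = 9.
M_5 = 8.82.
Error = 9 − 8.82 = 0.18.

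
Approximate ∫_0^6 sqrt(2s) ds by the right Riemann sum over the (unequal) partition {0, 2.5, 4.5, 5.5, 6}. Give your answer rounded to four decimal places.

16.6388

Subinterval widths: 2.5, 2, 1, 0.5.
Right endpoints: 2.5, 4.5, 5.5, 6.
f(2.5) ≈ 2.2361, f(4.5) ≈ 3.0000, f(5.5) ≈ 3.3166, f(6) ≈ 3.4641.
Sum = Σ Δs_i · f(s_i).
Sum ≈ 16.6388.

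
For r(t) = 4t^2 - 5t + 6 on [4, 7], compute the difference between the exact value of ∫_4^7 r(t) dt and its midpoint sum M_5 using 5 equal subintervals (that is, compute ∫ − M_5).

Exact integral: ∫_4^7 r(t) dt = 307.5.
M_5 = 307.14.
Error = 307.5 − 307.14 = 0.36.

0.36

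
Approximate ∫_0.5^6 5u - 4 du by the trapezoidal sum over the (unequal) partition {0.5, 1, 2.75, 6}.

Subinterval widths: 0.5, 1.75, 3.25.
f(0.5) = -1.5, f(1) = 1, f(2.75) = 9.75, f(6) = 26.
On each subinterval the trapezoid contributes (Δu_i/2)·[f(u_{i-1}) + f(u_i)].
Sum = 67.375.

67.375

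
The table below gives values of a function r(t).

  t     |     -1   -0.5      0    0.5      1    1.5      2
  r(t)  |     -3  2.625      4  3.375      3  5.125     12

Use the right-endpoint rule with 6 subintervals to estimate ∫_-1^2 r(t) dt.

15.0625

Δt = 0.5.
Sum = 0.5·[2.625 + 4 + 3.375 + 3 + 5.125 + 12] = 15.0625.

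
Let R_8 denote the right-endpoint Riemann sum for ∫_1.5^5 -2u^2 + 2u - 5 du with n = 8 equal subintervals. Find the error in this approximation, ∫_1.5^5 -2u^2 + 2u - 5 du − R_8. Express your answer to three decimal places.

8.645

Exact integral: ∫_1.5^5 f(u) du ≈ -75.83333.
R_8 ≈ -84.47852.
Error ≈ -75.83333 − (-84.47852) ≈ 8.645.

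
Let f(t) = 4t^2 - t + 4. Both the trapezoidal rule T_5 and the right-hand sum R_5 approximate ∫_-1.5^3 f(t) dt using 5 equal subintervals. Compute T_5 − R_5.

-10.125

T_5 = 57.555.
R_5 = 67.68.
T_5 − R_5 = -10.125.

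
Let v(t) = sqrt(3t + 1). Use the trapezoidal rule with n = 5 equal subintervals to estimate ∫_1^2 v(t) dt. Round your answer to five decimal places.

2.33723

Δt = (2 − 1)/5 = 0.2.
v(1) ≈ 2.00000, v(1.2) ≈ 2.14476, v(1.4) ≈ 2.28035, v(1.6) ≈ 2.40832, v(1.8) ≈ 2.52982, v(2) ≈ 2.64575.
T_5 = (Δt/2)·[v(t_0) + 2v(t_1) + ... + 2v(t_{4}) + v(t_5)].
Sum ≈ 2.33723.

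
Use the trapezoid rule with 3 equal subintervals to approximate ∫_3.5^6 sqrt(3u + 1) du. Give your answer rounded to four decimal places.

9.7323

Δu = (6 − 3.5)/3 = 5/6.
f(3.5) ≈ 3.3912, f(13/3) ≈ 3.7417, f(31/6) ≈ 4.0620, f(6) ≈ 4.3589.
T_3 = (Δu/2)·[f(u_0) + 2f(u_1) + 2f(u_2) + f(u_3)].
Sum ≈ 9.7323.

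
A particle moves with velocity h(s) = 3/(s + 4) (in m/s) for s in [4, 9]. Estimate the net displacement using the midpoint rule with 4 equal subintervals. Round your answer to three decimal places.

Δs = (9 − 4)/4 = 1.25.
Midpoints: 4.625, 5.875, 7.125, 8.375.
h(4.625) = 8/23, h(5.875) = 24/79, h(7.125) = 24/89, h(8.375) = 8/33.
Sum = Δs · [h(4.625) + h(5.875) + h(7.125) + h(8.375)].
Sum ≈ 1.455.

1.455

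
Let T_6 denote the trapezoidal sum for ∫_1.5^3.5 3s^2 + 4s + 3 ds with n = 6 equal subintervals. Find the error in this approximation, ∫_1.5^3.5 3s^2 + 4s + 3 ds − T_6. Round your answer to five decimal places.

Exact integral: ∫_1.5^3.5 f(s) ds = 65.5.
T_6 ≈ 65.6111111.
Error ≈ 65.5 − 65.6111111 ≈ -0.11111.

-0.11111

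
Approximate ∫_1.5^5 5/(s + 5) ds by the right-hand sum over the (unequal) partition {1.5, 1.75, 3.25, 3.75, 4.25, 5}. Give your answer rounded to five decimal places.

2.02526

Subinterval widths: 0.25, 1.5, 0.5, 0.5, 0.75.
Right endpoints: 1.75, 3.25, 3.75, 4.25, 5.
f(1.75) = 20/27, f(3.25) = 20/33, f(3.75) = 4/7, f(4.25) = 20/37, f(5) = 0.5.
Sum = Σ Δs_i · f(s_i).
Sum ≈ 2.02526.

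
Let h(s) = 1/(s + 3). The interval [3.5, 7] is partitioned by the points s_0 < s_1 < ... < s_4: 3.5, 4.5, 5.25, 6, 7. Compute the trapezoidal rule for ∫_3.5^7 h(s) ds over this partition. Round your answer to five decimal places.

0.43172

Subinterval widths: 1, 0.75, 0.75, 1.
h(3.5) = 2/13, h(4.5) = 2/15, h(5.25) = 4/33, h(6) = 1/9, h(7) = 0.1.
On each subinterval the trapezoid contributes (Δs_i/2)·[h(s_{i-1}) + h(s_i)].
Sum ≈ 0.43172.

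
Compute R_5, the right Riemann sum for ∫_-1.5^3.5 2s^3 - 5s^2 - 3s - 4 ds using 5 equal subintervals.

Δs = (3.5 − (-1.5))/5 = 1.
Right endpoints: -0.5, 0.5, 1.5, 2.5, 3.5.
f(-0.5) = -4, f(0.5) = -6.5, f(1.5) = -13, f(2.5) = -11.5, f(3.5) = 10.
Sum = Δs · [f(-0.5) + f(0.5) + f(1.5) + f(2.5) + f(3.5)].
Sum = -25.

-25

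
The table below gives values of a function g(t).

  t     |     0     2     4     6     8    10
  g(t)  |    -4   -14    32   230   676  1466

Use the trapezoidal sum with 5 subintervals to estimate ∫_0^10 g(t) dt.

Δt = 2.
T_5 = (2/2)·[(-4) + 2·(-14) + 2·32 + 2·230 + 2·676 + 1466] = 3310.

3310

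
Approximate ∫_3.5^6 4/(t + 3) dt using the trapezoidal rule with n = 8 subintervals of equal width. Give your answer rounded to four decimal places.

Δt = (6 − 3.5)/8 = 0.3125.
f(3.5) = 8/13, f(3.8125) = 64/109, f(4.125) = 32/57, f(4.4375) = 64/119, f(4.75) = 16/31, f(5.0625) = 64/129, f(5.375) = 32/67, f(5.6875) = 64/139, f(6) = 4/9.
T_8 = (Δt/2)·[f(t_0) + 2f(t_1) + ... + 2f(t_{7}) + f(t_8)].
Sum ≈ 1.3021.

1.3021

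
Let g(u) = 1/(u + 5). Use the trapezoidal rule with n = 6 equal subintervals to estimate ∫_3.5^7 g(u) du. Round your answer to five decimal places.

Δu = (7 − 3.5)/6 = 7/12.
g(3.5) = 2/17, g(49/12) = 12/109, g(14/3) = 3/29, g(5.25) = 4/41, g(35/6) = 6/65, g(77/12) = 12/137, g(7) = 1/12.
T_6 = (Δu/2)·[g(u_0) + 2g(u_1) + ... + 2g(u_{5}) + g(u_6)].
Sum ≈ 0.34504.

0.34504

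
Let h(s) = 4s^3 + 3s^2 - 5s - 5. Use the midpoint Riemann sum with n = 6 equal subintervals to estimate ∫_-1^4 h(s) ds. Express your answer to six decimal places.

Δs = (4 − (-1))/6 = 5/6.
Midpoints: -7/12, 0.25, 13/12, 23/12, 2.75, 43/12.
h(-7/12) = -401/216, h(0.25) = -6, h(13/12) = -391/216, h(23/12) = 2657/108, h(2.75) = 87.125, h(43/12) = 10781/54.
Sum = Δs · [h(-7/12) + h(0.25) + h(13/12) + ...].
Sum ≈ 251.423611.

251.423611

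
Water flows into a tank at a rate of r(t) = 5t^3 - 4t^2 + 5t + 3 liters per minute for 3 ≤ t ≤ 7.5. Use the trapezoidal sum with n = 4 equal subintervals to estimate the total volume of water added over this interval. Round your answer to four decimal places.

3529.9072

Δt = (7.5 − 3)/4 = 1.125.
r(3) = 117, r(4.125) = 156933/512, r(5.25) = 642.515625, r(6.375) = 597879/512, r(7.5) = 1924.875.
T_4 = (Δt/2)·[r(t_0) + 2r(t_1) + 2r(t_2) + 2r(t_3) + r(t_4)].
Sum ≈ 3529.9072.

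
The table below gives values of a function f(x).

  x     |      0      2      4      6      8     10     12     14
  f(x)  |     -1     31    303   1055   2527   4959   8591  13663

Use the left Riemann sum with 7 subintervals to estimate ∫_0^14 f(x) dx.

Δx = 2.
Sum = 2·[(-1) + 31 + 303 + 1055 + 2527 + 4959 + 8591] = 34930.

34930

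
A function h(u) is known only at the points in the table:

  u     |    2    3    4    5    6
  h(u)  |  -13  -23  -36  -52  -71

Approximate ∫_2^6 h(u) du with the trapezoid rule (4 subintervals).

-153

Δu = 1.
T_4 = (1/2)·[(-13) + 2·(-23) + 2·(-36) + 2·(-52) + (-71)] = -153.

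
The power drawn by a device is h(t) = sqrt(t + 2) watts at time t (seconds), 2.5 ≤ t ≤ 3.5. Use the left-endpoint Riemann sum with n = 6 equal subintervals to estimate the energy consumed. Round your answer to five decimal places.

2.21643

Δt = (3.5 − 2.5)/6 = 1/6.
Left endpoints: 2.5, 8/3, 17/6, 3, 19/6, 10/3.
h(2.5) ≈ 2.12132, h(8/3) ≈ 2.16025, h(17/6) ≈ 2.19848, h(3) ≈ 2.23607, h(19/6) ≈ 2.27303, h(10/3) ≈ 2.30940.
Sum = Δt · [h(2.5) + h(8/3) + h(17/6) + ...].
Sum ≈ 2.21643.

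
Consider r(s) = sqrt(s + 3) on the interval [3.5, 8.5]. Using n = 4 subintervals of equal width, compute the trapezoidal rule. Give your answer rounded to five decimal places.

Δs = (8.5 − 3.5)/4 = 1.25.
r(3.5) ≈ 2.54951, r(4.75) ≈ 2.78388, r(6) ≈ 3.00000, r(7.25) ≈ 3.20156, r(8.5) ≈ 3.39116.
T_4 = (Δs/2)·[r(s_0) + 2r(s_1) + 2r(s_2) + 2r(s_3) + r(s_4)].
Sum ≈ 14.94473.

14.94473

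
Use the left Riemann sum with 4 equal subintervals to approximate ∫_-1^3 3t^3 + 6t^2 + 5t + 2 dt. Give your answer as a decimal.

Δt = (3 − (-1))/4 = 1.
Left endpoints: -1, 0, 1, 2.
f(-1) = 0, f(0) = 2, f(1) = 16, f(2) = 60.
Sum = Δt · [f(-1) + f(0) + f(1) + f(2)].
Sum = 78.

78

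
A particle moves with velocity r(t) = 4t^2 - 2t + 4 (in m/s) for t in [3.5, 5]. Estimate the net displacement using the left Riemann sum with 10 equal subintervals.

99.1725

Δt = (5 − 3.5)/10 = 0.15.
Left endpoints: 3.5, 3.65, 3.8, 3.95, 4.1, 4.25, 4.4, 4.55, 4.7, 4.85.
r(3.5) = 46, r(3.65) = 49.99, r(3.8) = 54.16, r(3.95) = 58.51, r(4.1) = 63.04, r(4.25) = 67.75, r(4.4) = 72.64, r(4.55) = 77.71, r(4.7) = 82.96, r(4.85) = 88.39.
Sum = Δt · [r(3.5) + r(3.65) + r(3.8) + ...].
Sum = 99.1725.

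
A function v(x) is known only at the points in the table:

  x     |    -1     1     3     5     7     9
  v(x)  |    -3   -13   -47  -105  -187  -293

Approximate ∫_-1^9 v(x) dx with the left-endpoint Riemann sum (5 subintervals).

-710

Δx = 2.
Sum = 2·[(-3) + (-13) + (-47) + (-105) + (-187)] = -710.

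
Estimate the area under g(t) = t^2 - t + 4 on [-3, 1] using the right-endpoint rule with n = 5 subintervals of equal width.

24.96

Δt = (1 − (-3))/5 = 0.8.
Right endpoints: -2.2, -1.4, -0.6, 0.2, 1.
g(-2.2) = 11.04, g(-1.4) = 7.36, g(-0.6) = 4.96, g(0.2) = 3.84, g(1) = 4.
Sum = Δt · [g(-2.2) + g(-1.4) + g(-0.6) + g(0.2) + g(1)].
Sum = 24.96.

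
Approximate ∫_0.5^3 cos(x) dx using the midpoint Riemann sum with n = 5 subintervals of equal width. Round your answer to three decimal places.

-0.342

Δx = (3 − 0.5)/5 = 0.5.
Midpoints: 0.75, 1.25, 1.75, 2.25, 2.75.
f(0.75) ≈ 0.732, f(1.25) ≈ 0.315, f(1.75) ≈ -0.178, f(2.25) ≈ -0.628, f(2.75) ≈ -0.924.
Sum = Δx · [f(0.75) + f(1.25) + f(1.75) + f(2.25) + f(2.75)].
Sum ≈ -0.342.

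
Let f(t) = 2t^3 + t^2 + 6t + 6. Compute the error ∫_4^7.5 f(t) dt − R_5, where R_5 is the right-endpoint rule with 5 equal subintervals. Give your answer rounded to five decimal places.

Exact integral: ∫_4^7.5 f(t) dt ≈ 1715.0729167.
R_5 = 1997.17.
Error ≈ 1715.0729167 − 1997.17 ≈ -282.09708.

-282.09708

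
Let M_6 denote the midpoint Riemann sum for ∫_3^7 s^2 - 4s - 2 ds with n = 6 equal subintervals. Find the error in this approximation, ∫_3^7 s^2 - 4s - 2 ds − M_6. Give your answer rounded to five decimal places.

0.14815

Exact integral: ∫_3^7 f(s) ds ≈ 17.3333333.
M_6 ≈ 17.1851852.
Error ≈ 17.3333333 − 17.1851852 ≈ 0.14815.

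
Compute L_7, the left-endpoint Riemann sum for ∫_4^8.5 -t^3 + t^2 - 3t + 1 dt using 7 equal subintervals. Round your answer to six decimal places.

-979.932398

Δt = (8.5 − 4)/7 = 9/14.
Left endpoints: 4, 65/14, 37/7, 83/14, 46/7, 101/14, 55/7.
f(4) = -59, f(65/14) = -250951/2744, f(37/7) = -46166/343, f(83/14) = -521401/2744, f(46/7) = -88943/343, f(101/14) = -944131/2744, f(55/7) = -152942/343.
Sum = Δt · [f(4) + f(65/14) + f(37/7) + ...].
Sum ≈ -979.932398.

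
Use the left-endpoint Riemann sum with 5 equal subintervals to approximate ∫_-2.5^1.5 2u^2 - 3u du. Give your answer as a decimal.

27.52

Δu = (1.5 − (-2.5))/5 = 0.8.
Left endpoints: -2.5, -1.7, -0.9, -0.1, 0.7.
f(-2.5) = 20, f(-1.7) = 10.88, f(-0.9) = 4.32, f(-0.1) = 0.32, f(0.7) = -1.12.
Sum = Δu · [f(-2.5) + f(-1.7) + f(-0.9) + f(-0.1) + f(0.7)].
Sum = 27.52.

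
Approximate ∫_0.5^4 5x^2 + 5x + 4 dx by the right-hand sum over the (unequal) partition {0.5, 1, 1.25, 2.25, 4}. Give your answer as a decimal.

Subinterval widths: 0.5, 0.25, 1, 1.75.
Right endpoints: 1, 1.25, 2.25, 4.
f(1) = 14, f(1.25) = 18.0625, f(2.25) = 40.5625, f(4) = 104.
Sum = Σ Δx_i · f(x_i).
Sum = 234.078125.

234.078125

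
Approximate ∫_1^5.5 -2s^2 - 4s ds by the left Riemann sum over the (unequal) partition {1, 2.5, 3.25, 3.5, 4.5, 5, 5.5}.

Subinterval widths: 1.5, 0.75, 0.25, 1, 0.5, 0.5.
Left endpoints: 1, 2.5, 3.25, 3.5, 4.5, 5.
f(1) = -6, f(2.5) = -22.5, f(3.25) = -34.125, f(3.5) = -38.5, f(4.5) = -58.5, f(5) = -70.
Sum = Σ Δs_i · f(s_i).
Sum = -137.15625.

-137.15625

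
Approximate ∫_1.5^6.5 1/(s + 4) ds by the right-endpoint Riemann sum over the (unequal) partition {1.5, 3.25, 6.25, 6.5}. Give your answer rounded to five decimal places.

0.55787

Subinterval widths: 1.75, 3, 0.25.
Right endpoints: 3.25, 6.25, 6.5.
f(3.25) = 4/29, f(6.25) = 4/41, f(6.5) = 2/21.
Sum = Σ Δs_i · f(s_i).
Sum ≈ 0.55787.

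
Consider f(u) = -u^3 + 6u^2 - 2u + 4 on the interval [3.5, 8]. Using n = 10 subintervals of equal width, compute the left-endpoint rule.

-45.97734375

Δu = (8 − 3.5)/10 = 0.45.
Left endpoints: 3.5, 3.95, 4.4, 4.85, 5.3, 5.75, 6.2, 6.65, 7.1, 7.55.
f(3.5) = 27.625, f(3.95) = 28.085125, f(4.4) = 26.176, f(4.85) = 21.350875, f(5.3) = 13.063, f(5.75) = 0.765625, f(6.2) = -16.088, f(6.65) = -38.044625, f(7.1) = -65.651, f(7.55) = -99.453875.
Sum = Δu · [f(3.5) + f(3.95) + f(4.4) + ...].
Sum = -45.97734375.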